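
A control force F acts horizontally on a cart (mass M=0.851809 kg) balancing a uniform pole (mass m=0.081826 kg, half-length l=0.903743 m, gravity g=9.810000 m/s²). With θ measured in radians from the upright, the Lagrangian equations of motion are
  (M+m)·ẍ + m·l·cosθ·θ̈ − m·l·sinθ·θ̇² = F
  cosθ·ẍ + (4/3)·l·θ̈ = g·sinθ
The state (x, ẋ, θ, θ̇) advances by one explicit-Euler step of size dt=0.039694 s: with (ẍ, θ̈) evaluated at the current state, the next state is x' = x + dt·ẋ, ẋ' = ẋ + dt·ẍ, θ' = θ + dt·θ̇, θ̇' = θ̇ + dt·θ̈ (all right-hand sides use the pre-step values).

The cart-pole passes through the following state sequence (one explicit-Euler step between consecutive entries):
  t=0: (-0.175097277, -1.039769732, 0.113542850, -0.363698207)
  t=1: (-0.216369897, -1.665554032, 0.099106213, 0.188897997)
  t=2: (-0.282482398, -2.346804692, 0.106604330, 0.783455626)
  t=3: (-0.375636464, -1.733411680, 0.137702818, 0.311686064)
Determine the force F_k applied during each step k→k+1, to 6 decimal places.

F_0 = -13.697207 N
F_1 = -14.921606 N
F_2 = 13.548756 N

step 0→1:
  ẍ = (ẋ'−ẋ)/dt = (-1.665554032−-1.039769732)/0.039694 = -15.765211
  θ̈ = (θ̇'−θ̇)/dt = (0.188897997−-0.363698207)/0.039694 = 13.921404
  sinθ=0.113299, cosθ=0.993561
  F = (M+m)·ẍ + m·l·cosθ·θ̈ − m·l·sinθ·θ̇² = -14.718953 + 1.022854 − 0.001108 = -13.697207
step 1→2:
  ẍ = (ẋ'−ẋ)/dt = (-2.346804692−-1.665554032)/0.039694 = -17.162560
  θ̈ = (θ̇'−θ̇)/dt = (0.783455626−0.188897997)/0.039694 = 14.978526
  sinθ=0.098944, cosθ=0.995093
  F = (M+m)·ẍ + m·l·cosθ·θ̈ − m·l·sinθ·θ̇² = -16.023567 + 1.102222 − 0.000261 = -14.921606
step 2→3:
  ẍ = (ẋ'−ẋ)/dt = (-1.733411680−-2.346804692)/0.039694 = 15.453041
  θ̈ = (θ̇'−θ̇)/dt = (0.311686064−0.783455626)/0.039694 = -11.885161
  sinθ=0.106403, cosθ=0.994323
  F = (M+m)·ẍ + m·l·cosθ·θ̈ − m·l·sinθ·θ̇² = 14.427500 + -0.873914 − 0.004830 = 13.548756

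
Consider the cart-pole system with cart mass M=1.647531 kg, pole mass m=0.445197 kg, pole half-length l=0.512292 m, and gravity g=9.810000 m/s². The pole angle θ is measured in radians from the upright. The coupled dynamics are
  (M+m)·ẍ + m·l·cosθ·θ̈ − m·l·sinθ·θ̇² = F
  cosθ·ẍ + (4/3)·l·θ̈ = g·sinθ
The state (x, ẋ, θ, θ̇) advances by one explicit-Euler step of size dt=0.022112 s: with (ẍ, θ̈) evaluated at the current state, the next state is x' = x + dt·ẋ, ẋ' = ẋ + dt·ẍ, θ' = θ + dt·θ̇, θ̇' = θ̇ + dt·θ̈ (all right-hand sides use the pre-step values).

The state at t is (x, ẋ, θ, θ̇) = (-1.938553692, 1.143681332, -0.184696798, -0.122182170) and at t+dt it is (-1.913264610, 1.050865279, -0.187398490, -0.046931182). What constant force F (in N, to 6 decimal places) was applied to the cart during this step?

ẍ = (ẋ'−ẋ)/dt = (1.050865279−1.143681332)/0.022112 = -4.197542
θ̈ = (θ̇'−θ̇)/dt = (-0.046931182−-0.122182170)/0.022112 = 3.403174
sinθ=-0.183648, cosθ=0.982992
F = (M+m)·ẍ + m·l·cosθ·θ̈ − m·l·sinθ·θ̇² = -8.784314 + 0.762964 − -0.000625 = -8.020725

F = -8.020725 N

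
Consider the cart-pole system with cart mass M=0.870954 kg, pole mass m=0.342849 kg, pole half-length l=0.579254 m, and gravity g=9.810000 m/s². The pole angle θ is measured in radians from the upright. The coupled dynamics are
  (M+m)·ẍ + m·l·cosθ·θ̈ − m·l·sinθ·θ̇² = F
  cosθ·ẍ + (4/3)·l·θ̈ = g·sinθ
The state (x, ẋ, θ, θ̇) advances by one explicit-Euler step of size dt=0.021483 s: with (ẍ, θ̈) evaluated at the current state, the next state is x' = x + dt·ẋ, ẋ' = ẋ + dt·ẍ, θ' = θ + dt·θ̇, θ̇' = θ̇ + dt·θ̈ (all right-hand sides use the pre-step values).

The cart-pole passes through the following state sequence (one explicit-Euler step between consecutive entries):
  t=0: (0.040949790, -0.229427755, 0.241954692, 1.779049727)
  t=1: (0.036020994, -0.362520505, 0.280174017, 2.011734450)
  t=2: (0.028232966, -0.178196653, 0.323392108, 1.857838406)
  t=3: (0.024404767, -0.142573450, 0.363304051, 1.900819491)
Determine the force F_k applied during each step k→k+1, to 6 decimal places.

step 0→1:
  ẍ = (ẋ'−ẋ)/dt = (-0.362520505−-0.229427755)/0.021483 = -6.195259
  θ̈ = (θ̇'−θ̇)/dt = (2.011734450−1.779049727)/0.021483 = 10.831109
  sinθ=0.239601, cosθ=0.970871
  F = (M+m)·ẍ + m·l·cosθ·θ̈ − m·l·sinθ·θ̇² = -7.519824 + 2.088366 − 0.150604 = -5.582062
step 1→2:
  ẍ = (ẋ'−ẋ)/dt = (-0.178196653−-0.362520505)/0.021483 = 8.579987
  θ̈ = (θ̇'−θ̇)/dt = (1.857838406−2.011734450)/0.021483 = -7.163620
  sinθ=0.276523, cosθ=0.961007
  F = (M+m)·ẍ + m·l·cosθ·θ̈ − m·l·sinθ·θ̇² = 10.414413 + -1.367197 − 0.222251 = 8.824965
step 2→3:
  ẍ = (ẋ'−ẋ)/dt = (-0.142573450−-0.178196653)/0.021483 = 1.658204
  θ̈ = (θ̇'−θ̇)/dt = (1.900819491−1.857838406)/0.021483 = 2.000702
  sinθ=0.317785, cosθ=0.948163
  F = (M+m)·ẍ + m·l·cosθ·θ̈ − m·l·sinθ·θ̇² = 2.012733 + 0.376736 − 0.217832 = 2.171638

F_0 = -5.582062 N
F_1 = 8.824965 N
F_2 = 2.171638 N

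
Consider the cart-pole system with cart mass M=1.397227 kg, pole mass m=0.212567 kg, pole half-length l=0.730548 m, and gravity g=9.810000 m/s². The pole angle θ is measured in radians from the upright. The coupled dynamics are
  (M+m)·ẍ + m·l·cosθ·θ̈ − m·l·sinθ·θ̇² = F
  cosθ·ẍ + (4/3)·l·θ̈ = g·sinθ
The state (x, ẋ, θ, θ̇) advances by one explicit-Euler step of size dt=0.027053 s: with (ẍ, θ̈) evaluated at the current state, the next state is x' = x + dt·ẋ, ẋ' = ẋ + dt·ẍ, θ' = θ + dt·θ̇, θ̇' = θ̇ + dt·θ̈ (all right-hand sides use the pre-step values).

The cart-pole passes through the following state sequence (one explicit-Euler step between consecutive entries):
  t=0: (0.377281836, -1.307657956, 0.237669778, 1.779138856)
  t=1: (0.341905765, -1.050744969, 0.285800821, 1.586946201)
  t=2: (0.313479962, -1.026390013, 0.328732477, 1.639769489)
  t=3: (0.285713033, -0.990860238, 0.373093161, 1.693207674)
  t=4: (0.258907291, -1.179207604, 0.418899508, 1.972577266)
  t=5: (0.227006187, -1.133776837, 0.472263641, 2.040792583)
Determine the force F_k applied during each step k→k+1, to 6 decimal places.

step 0→1:
  ẍ = (ẋ'−ẋ)/dt = (-1.050744969−-1.307657956)/0.027053 = 9.496654
  θ̈ = (θ̇'−θ̇)/dt = (1.586946201−1.779138856)/0.027053 = -7.104301
  sinθ=0.235439, cosθ=0.971889
  F = (M+m)·ẍ + m·l·cosθ·θ̈ − m·l·sinθ·θ̇² = 15.287657 + -1.072217 − 0.115729 = 14.099711
step 1→2:
  ẍ = (ẋ'−ẋ)/dt = (-1.026390013−-1.050744969)/0.027053 = 0.900268
  θ̈ = (θ̇'−θ̇)/dt = (1.639769489−1.586946201)/0.027053 = 1.952585
  sinθ=0.281926, cosθ=0.959436
  F = (M+m)·ẍ + m·l·cosθ·θ̈ − m·l·sinθ·θ̇² = 1.449246 + 0.290918 − 0.110256 = 1.629908
step 2→3:
  ẍ = (ẋ'−ẋ)/dt = (-0.990860238−-1.026390013)/0.027053 = 1.313340
  θ̈ = (θ̇'−θ̇)/dt = (1.693207674−1.639769489)/0.027053 = 1.975315
  sinθ=0.322844, cosθ=0.946452
  F = (M+m)·ẍ + m·l·cosθ·θ̈ − m·l·sinθ·θ̇² = 2.114206 + 0.290322 − 0.134804 = 2.269724
step 3→4:
  ẍ = (ẋ'−ẋ)/dt = (-1.179207604−-0.990860238)/0.027053 = -6.962162
  θ̈ = (θ̇'−θ̇)/dt = (1.972577266−1.693207674)/0.027053 = 10.326751
  sinθ=0.364498, cosθ=0.931204
  F = (M+m)·ẍ + m·l·cosθ·θ̈ − m·l·sinθ·θ̇² = -11.207646 + 1.493321 − 0.162278 = -9.876603
step 4→5:
  ẍ = (ẋ'−ẋ)/dt = (-1.133776837−-1.179207604)/0.027053 = 1.679325
  θ̈ = (θ̇'−θ̇)/dt = (2.040792583−1.972577266)/0.027053 = 2.521544
  sinθ=0.406755, cosθ=0.913537
  F = (M+m)·ẍ + m·l·cosθ·θ̈ − m·l·sinθ·θ̇² = 2.703367 + 0.357715 − 0.245780 = 2.815302

F_0 = 14.099711 N
F_1 = 1.629908 N
F_2 = 2.269724 N
F_3 = -9.876603 N
F_4 = 2.815302 N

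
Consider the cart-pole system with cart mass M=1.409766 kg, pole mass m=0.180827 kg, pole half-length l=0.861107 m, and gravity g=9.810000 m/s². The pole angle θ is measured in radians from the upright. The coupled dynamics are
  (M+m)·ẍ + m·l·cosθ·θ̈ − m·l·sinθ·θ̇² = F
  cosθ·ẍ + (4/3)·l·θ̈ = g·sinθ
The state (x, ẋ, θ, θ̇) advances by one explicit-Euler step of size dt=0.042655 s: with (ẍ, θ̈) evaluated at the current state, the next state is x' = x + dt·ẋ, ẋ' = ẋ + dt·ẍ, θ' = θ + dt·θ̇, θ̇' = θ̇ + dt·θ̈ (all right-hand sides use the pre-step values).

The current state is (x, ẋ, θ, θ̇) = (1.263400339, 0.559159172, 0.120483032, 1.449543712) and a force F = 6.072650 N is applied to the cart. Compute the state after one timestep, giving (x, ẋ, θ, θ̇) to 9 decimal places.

(1.287251273, 0.733453419, 0.182313319, 1.342643207)

sinθ=0.120191752, cosθ=0.992750695
temp = (F + m·l·θ̇²·sinθ)/(M+m) = (6.072650 + 0.039324001)/1.590593 = 3.842575694
θ̈ = (g·sinθ − cosθ·temp)/(l·(4/3 − m·cos²θ/(M+m))) = -2.506165865
ẍ = temp − m·l·θ̈·cosθ/(M+m) = 4.086138708
Euler: x'=1.263400339+0.042655·0.559159172=1.287251273, ẋ'=0.559159172+0.042655·4.086138708=0.733453419
       θ'=0.120483032+0.042655·1.449543712=0.182313319, θ̇'=1.449543712+0.042655·-2.506165865=1.342643207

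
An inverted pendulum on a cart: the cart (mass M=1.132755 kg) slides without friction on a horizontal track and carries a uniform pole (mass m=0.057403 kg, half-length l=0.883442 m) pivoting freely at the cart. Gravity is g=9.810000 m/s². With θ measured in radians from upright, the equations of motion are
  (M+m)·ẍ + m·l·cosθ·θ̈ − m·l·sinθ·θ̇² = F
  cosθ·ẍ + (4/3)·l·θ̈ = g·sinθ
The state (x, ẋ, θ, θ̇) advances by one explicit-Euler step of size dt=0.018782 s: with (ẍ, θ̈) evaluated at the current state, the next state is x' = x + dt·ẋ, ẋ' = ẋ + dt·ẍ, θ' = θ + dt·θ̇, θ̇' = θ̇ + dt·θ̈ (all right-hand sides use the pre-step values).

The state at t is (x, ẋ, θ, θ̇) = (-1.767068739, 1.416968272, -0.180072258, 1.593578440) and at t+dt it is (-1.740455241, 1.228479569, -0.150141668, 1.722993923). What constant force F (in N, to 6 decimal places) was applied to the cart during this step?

ẍ = (ẋ'−ẋ)/dt = (1.228479569−1.416968272)/0.018782 = -10.035603
θ̈ = (θ̇'−θ̇)/dt = (1.722993923−1.593578440)/0.018782 = 6.890399
sinθ=-0.179101, cosθ=0.983831
F = (M+m)·ẍ + m·l·cosθ·θ̈ − m·l·sinθ·θ̇² = -11.943954 + 0.343777 − -0.023065 = -11.577111

F = -11.577111 N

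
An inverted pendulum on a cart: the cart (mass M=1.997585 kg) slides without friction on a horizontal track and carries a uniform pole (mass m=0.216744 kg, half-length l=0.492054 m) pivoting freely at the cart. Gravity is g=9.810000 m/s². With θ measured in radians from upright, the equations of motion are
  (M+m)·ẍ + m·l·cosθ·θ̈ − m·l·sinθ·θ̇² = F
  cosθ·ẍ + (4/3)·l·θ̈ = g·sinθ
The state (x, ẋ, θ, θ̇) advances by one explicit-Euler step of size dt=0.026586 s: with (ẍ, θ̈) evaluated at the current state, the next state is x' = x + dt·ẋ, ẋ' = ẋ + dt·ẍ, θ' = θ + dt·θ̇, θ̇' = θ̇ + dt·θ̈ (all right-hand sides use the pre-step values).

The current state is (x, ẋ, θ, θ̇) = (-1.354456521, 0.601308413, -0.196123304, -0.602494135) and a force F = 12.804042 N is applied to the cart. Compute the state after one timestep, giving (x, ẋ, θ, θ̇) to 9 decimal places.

(-1.338470136, 0.770560379, -0.212141213, -0.932992429)

sinθ=-0.194868427, cosθ=0.980829392
temp = (F + m·l·θ̇²·sinθ)/(M+m) = (12.804042 + -0.007544092)/2.214329 = 5.778950602
θ̈ = (g·sinθ − cosθ·temp)/(l·(4/3 − m·cos²θ/(M+m))) = -12.431290671
ẍ = temp − m·l·θ̈·cosθ/(M+m) = 6.366206512
Euler: x'=-1.354456521+0.026586·0.601308413=-1.338470136, ẋ'=0.601308413+0.026586·6.366206512=0.770560379
       θ'=-0.196123304+0.026586·-0.602494135=-0.212141213, θ̇'=-0.602494135+0.026586·-12.431290671=-0.932992429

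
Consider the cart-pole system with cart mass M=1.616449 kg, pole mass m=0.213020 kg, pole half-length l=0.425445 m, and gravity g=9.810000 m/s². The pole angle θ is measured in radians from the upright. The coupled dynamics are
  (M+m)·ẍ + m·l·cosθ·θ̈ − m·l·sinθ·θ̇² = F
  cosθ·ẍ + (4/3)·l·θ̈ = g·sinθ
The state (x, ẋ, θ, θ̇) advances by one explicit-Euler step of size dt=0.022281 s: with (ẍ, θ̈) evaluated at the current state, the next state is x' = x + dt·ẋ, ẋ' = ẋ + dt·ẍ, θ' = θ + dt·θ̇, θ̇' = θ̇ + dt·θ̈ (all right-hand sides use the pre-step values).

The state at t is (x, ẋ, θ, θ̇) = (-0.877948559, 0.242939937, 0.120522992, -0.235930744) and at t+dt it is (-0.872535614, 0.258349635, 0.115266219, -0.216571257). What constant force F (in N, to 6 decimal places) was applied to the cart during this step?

ẍ = (ẋ'−ẋ)/dt = (0.258349635−0.242939937)/0.022281 = 0.691607
θ̈ = (θ̇'−θ̇)/dt = (-0.216571257−-0.235930744)/0.022281 = 0.868879
sinθ=0.120231, cosθ=0.992746
F = (M+m)·ẍ + m·l·cosθ·θ̈ − m·l·sinθ·θ̇² = 1.265274 + 0.078174 − 0.000607 = 1.342841

F = 1.342841 N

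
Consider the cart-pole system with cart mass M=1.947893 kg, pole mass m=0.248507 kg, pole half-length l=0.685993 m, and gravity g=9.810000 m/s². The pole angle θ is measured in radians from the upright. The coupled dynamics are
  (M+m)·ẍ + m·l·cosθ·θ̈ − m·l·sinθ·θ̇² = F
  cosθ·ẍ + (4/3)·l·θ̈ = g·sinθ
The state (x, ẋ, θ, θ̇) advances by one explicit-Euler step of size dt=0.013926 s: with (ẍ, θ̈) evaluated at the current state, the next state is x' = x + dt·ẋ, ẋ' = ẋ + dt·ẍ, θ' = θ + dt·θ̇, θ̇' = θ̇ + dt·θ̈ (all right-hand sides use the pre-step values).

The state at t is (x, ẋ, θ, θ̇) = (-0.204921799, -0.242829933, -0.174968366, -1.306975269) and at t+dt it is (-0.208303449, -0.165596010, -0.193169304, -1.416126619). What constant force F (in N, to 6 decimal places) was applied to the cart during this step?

ẍ = (ẋ'−ẋ)/dt = (-0.165596010−-0.242829933)/0.013926 = 5.546023
θ̈ = (θ̇'−θ̇)/dt = (-1.416126619−-1.306975269)/0.013926 = -7.837954
sinθ=-0.174077, cosθ=0.984732
F = (M+m)·ẍ + m·l·cosθ·θ̈ − m·l·sinθ·θ̇² = 12.181286 + -1.315767 − -0.050691 = 10.916210

F = 10.916210 N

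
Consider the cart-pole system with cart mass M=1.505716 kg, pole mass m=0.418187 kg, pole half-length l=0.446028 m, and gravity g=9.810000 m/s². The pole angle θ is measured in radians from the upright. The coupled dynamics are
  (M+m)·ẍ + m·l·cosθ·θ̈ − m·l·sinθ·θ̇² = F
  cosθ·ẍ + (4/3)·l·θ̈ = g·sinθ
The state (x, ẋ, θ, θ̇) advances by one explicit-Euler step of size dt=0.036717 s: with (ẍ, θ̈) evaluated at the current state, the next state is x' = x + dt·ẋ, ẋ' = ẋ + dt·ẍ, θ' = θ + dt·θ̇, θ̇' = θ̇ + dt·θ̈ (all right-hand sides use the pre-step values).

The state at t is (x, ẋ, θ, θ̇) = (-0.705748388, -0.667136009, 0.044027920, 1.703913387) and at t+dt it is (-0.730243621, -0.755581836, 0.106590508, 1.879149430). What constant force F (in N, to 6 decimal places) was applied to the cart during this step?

ẍ = (ẋ'−ẋ)/dt = (-0.755581836−-0.667136009)/0.036717 = -2.408852
θ̈ = (θ̇'−θ̇)/dt = (1.879149430−1.703913387)/0.036717 = 4.772613
sinθ=0.044014, cosθ=0.999031
F = (M+m)·ẍ + m·l·cosθ·θ̈ − m·l·sinθ·θ̇² = -4.634398 + 0.889340 − 0.023835 = -3.768893

F = -3.768893 N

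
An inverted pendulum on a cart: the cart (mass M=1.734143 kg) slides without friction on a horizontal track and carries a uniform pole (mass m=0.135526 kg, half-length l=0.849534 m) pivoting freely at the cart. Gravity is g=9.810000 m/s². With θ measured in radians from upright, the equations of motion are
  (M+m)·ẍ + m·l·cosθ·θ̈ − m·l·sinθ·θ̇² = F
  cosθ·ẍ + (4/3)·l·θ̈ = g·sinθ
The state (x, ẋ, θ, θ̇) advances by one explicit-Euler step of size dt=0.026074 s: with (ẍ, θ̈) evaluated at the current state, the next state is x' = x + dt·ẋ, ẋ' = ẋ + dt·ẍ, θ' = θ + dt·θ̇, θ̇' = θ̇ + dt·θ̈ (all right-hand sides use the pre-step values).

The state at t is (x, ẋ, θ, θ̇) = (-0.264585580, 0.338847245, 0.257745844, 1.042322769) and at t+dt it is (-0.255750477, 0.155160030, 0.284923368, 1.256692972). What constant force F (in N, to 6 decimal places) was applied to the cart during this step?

ẍ = (ẋ'−ẋ)/dt = (0.155160030−0.338847245)/0.026074 = -7.044842
θ̈ = (θ̇'−θ̇)/dt = (1.256692972−1.042322769)/0.026074 = 8.221608
sinθ=0.254902, cosθ=0.966967
F = (M+m)·ẍ + m·l·cosθ·θ̈ − m·l·sinθ·θ̇² = -13.171523 + 0.915318 − 0.031885 = -12.288090

F = -12.288090 N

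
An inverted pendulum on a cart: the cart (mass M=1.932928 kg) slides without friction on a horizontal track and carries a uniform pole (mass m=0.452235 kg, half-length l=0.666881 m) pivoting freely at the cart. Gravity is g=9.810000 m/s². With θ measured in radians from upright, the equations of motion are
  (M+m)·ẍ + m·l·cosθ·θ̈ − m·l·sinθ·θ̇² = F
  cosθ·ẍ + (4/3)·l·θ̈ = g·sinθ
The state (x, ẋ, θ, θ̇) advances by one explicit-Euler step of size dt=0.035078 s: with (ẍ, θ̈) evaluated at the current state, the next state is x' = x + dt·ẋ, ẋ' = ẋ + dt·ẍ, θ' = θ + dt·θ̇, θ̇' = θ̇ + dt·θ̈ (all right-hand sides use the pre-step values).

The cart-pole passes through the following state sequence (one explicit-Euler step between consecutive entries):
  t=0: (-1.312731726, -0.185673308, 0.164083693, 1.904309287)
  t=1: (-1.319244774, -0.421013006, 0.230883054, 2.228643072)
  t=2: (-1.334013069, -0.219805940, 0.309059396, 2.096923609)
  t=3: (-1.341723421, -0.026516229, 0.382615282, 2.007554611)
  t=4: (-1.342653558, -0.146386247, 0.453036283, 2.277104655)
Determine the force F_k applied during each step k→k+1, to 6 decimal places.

F_0 = -13.429762 N
F_1 = 12.236066 N
F_2 = 12.007617 N
F_3 = -6.454564 N

step 0→1:
  ẍ = (ẋ'−ẋ)/dt = (-0.421013006−-0.185673308)/0.035078 = -6.709040
  θ̈ = (θ̇'−θ̇)/dt = (2.228643072−1.904309287)/0.035078 = 9.246074
  sinθ=0.163348, cosθ=0.986568
  F = (M+m)·ẍ + m·l·cosθ·θ̈ − m·l·sinθ·θ̇² = -16.002154 + 2.751041 − 0.178650 = -13.429762
step 1→2:
  ẍ = (ẋ'−ẋ)/dt = (-0.219805940−-0.421013006)/0.035078 = 5.735990
  θ̈ = (θ̇'−θ̇)/dt = (2.096923609−2.228643072)/0.035078 = -3.755045
  sinθ=0.228837, cosθ=0.973465
  F = (M+m)·ẍ + m·l·cosθ·θ̈ − m·l·sinθ·θ̇² = 13.681272 + -1.102422 − 0.342784 = 12.236066
step 2→3:
  ẍ = (ẋ'−ẋ)/dt = (-0.026516229−-0.219805940)/0.035078 = 5.510283
  θ̈ = (θ̇'−θ̇)/dt = (2.007554611−2.096923609)/0.035078 = -2.547722
  sinθ=0.304163, cosθ=0.952620
  F = (M+m)·ẍ + m·l·cosθ·θ̈ − m·l·sinθ·θ̇² = 13.142923 + -0.731955 − 0.403352 = 12.007617
step 3→4:
  ẍ = (ẋ'−ẋ)/dt = (-0.146386247−-0.026516229)/0.035078 = -3.417242
  θ̈ = (θ̇'−θ̇)/dt = (2.277104655−2.007554611)/0.035078 = 7.684305
  sinθ=0.373348, cosθ=0.927691
  F = (M+m)·ẍ + m·l·cosθ·θ̈ − m·l·sinθ·θ̇² = -8.150679 + 2.149912 − 0.453796 = -6.454564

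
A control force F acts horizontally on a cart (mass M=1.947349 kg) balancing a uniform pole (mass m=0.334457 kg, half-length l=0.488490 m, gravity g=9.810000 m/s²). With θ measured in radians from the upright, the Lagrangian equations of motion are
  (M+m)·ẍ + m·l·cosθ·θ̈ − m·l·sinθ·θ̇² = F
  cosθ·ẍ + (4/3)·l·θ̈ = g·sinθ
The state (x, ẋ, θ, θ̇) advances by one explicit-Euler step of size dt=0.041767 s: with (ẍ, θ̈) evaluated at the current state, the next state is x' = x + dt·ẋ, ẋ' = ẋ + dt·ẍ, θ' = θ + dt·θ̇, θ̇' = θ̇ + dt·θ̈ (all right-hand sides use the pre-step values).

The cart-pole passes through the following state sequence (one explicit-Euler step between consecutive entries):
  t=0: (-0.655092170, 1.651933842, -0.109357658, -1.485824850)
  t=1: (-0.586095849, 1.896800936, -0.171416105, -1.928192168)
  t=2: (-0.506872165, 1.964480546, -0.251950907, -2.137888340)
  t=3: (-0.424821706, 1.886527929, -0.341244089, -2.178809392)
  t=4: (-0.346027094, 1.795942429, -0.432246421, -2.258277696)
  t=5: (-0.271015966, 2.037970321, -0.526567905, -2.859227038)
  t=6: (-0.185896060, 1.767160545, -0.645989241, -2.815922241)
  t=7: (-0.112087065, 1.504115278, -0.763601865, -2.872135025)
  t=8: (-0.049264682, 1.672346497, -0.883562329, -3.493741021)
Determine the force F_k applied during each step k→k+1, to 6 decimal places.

F_0 = 11.696833 N
F_1 = 2.992831 N
F_2 = -4.227551 N
F_3 = -4.982218 N
F_4 = 11.436940 N
F_5 = -13.977118 N
F_6 = -13.766338 N
F_7 = 8.366363 N

step 0→1:
  ẍ = (ẋ'−ẋ)/dt = (1.896800936−1.651933842)/0.041767 = 5.862693
  θ̈ = (θ̇'−θ̇)/dt = (-1.928192168−-1.485824850)/0.041767 = -10.591312
  sinθ=-0.109140, cosθ=0.994026
  F = (M+m)·ẍ + m·l·cosθ·θ̈ − m·l·sinθ·θ̇² = 13.377528 + -1.720060 − -0.039365 = 11.696833
step 1→2:
  ẍ = (ẋ'−ẋ)/dt = (1.964480546−1.896800936)/0.041767 = 1.620409
  θ̈ = (θ̇'−θ̇)/dt = (-2.137888340−-1.928192168)/0.041767 = -5.020618
  sinθ=-0.170578, cosθ=0.985344
  F = (M+m)·ẍ + m·l·cosθ·θ̈ − m·l·sinθ·θ̇² = 3.697458 + -0.808242 − -0.103614 = 2.992831
step 2→3:
  ẍ = (ẋ'−ẋ)/dt = (1.886527929−1.964480546)/0.041767 = -1.866369
  θ̈ = (θ̇'−θ̇)/dt = (-2.178809392−-2.137888340)/0.041767 = -0.979746
  sinθ=-0.249294, cosθ=0.968428
  F = (M+m)·ẍ + m·l·cosθ·θ̈ − m·l·sinθ·θ̇² = -4.258691 + -0.155016 − -0.186156 = -4.227551
step 3→4:
  ẍ = (ẋ'−ẋ)/dt = (1.795942429−1.886527929)/0.041767 = -2.168829
  θ̈ = (θ̇'−θ̇)/dt = (-2.258277696−-2.178809392)/0.041767 = -1.902658
  sinθ=-0.334660, cosθ=0.942339
  F = (M+m)·ẍ + m·l·cosθ·θ̈ − m·l·sinθ·θ̇² = -4.948848 + -0.292930 − -0.259560 = -4.982218
step 4→5:
  ẍ = (ẋ'−ẋ)/dt = (2.037970321−1.795942429)/0.041767 = 5.794716
  θ̈ = (θ̇'−θ̇)/dt = (-2.859227038−-2.258277696)/0.041767 = -14.388138
  sinθ=-0.418912, cosθ=0.908027
  F = (M+m)·ẍ + m·l·cosθ·θ̈ − m·l·sinθ·θ̇² = 13.222417 + -2.134515 − -0.349038 = 11.436940
step 5→6:
  ẍ = (ẋ'−ẋ)/dt = (1.767160545−2.037970321)/0.041767 = -6.483822
  θ̈ = (θ̇'−θ̇)/dt = (-2.815922241−-2.859227038)/0.041767 = 1.036818
  sinθ=-0.502569, cosθ=0.864537
  F = (M+m)·ẍ + m·l·cosθ·θ̈ − m·l·sinθ·θ̇² = -14.794823 + 0.146448 − -0.671257 = -13.977118
step 6→7:
  ẍ = (ẋ'−ẋ)/dt = (1.504115278−1.767160545)/0.041767 = -6.297921
  θ̈ = (θ̇'−θ̇)/dt = (-2.872135025−-2.815922241)/0.041767 = -1.345866
  sinθ=-0.601989, cosθ=0.798505
  F = (M+m)·ẍ + m·l·cosθ·θ̈ − m·l·sinθ·θ̇² = -14.370634 + -0.175580 − -0.779876 = -13.766338
step 7→8:
  ẍ = (ẋ'−ẋ)/dt = (1.672346497−1.504115278)/0.041767 = 4.027850
  θ̈ = (θ̇'−θ̇)/dt = (-3.493741021−-2.872135025)/0.041767 = -14.882706
  sinθ=-0.691528, cosθ=0.722350
  F = (M+m)·ẍ + m·l·cosθ·θ̈ − m·l·sinθ·θ̇² = 9.190773 + -1.756408 − -0.931999 = 8.366363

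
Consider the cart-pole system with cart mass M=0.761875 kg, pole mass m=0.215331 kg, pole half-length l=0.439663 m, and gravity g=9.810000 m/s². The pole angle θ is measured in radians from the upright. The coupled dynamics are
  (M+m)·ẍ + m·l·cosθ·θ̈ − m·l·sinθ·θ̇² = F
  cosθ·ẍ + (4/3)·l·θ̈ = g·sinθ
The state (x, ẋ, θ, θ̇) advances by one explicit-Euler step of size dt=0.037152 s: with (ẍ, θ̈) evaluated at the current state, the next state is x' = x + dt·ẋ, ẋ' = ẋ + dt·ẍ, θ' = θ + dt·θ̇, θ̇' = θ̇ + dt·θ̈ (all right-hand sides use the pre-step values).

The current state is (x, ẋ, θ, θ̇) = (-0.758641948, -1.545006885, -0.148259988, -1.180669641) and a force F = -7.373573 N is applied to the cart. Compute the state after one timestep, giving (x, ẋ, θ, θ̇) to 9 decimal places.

(-0.816042044, -1.869784362, -0.192124227, -0.724563581)

sinθ=-0.147717434, cosθ=0.989029605
temp = (F + m·l·θ̇²·sinθ)/(M+m) = (-7.373573 + -0.019494631)/0.977206 = -7.565516003
θ̈ = (g·sinθ − cosθ·temp)/(l·(4/3 − m·cos²θ/(M+m))) = 12.276756572
ẍ = temp − m·l·θ̈·cosθ/(M+m) = -8.741857148
Euler: x'=-0.758641948+0.037152·-1.545006885=-0.816042044, ẋ'=-1.545006885+0.037152·-8.741857148=-1.869784362
       θ'=-0.148259988+0.037152·-1.180669641=-0.192124227, θ̇'=-1.180669641+0.037152·12.276756572=-0.724563581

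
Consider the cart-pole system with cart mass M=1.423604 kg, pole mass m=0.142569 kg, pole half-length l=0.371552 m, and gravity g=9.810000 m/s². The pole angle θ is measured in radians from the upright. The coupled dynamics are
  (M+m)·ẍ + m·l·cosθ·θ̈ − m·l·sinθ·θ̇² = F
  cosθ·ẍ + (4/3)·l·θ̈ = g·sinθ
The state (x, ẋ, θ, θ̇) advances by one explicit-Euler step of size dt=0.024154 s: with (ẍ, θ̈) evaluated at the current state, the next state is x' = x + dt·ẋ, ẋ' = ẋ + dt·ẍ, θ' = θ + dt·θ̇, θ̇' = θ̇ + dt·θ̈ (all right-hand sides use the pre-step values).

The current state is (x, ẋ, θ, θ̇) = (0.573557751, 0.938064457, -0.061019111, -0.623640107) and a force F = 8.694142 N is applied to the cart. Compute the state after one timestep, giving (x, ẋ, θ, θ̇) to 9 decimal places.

(0.596215760, 1.082969753, -0.076082514, -0.944763060)

sinθ=-0.060981252, cosθ=0.998138912
temp = (F + m·l·θ̇²·sinθ)/(M+m) = (8.694142 + -0.001256346)/1.566173 = 5.550399384
θ̈ = (g·sinθ − cosθ·temp)/(l·(4/3 − m·cos²θ/(M+m))) = -13.294814646
ẍ = temp − m·l·θ̈·cosθ/(M+m) = 5.999225632
Euler: x'=0.573557751+0.024154·0.938064457=0.596215760, ẋ'=0.938064457+0.024154·5.999225632=1.082969753
       θ'=-0.061019111+0.024154·-0.623640107=-0.076082514, θ̇'=-0.623640107+0.024154·-13.294814646=-0.944763060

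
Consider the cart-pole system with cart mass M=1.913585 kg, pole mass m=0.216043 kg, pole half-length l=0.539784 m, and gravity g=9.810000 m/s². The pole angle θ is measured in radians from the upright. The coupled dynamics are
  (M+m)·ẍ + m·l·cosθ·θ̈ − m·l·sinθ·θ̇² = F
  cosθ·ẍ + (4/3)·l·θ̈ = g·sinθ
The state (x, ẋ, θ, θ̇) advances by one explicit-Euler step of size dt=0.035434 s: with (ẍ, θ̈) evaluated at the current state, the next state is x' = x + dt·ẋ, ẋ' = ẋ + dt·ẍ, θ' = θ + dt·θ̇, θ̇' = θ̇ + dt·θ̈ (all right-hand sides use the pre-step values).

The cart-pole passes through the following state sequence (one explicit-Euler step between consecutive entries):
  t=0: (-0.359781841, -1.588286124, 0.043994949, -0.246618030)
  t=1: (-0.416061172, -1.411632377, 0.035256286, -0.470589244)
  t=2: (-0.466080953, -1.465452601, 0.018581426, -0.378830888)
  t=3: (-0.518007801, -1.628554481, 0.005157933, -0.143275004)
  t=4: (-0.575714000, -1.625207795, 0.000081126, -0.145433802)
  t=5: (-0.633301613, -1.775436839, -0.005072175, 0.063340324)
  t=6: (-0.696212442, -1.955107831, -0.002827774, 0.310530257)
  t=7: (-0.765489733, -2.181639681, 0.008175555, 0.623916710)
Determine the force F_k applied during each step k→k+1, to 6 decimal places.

F_0 = 9.880404 N
F_1 = -2.933776 N
F_2 = -9.027837 N
F_3 = 0.194023 N
F_4 = -8.341860 N
F_5 = -9.984936 N
F_6 = -12.583438 N

step 0→1:
  ẍ = (ẋ'−ẋ)/dt = (-1.411632377−-1.588286124)/0.035434 = 4.985431
  θ̈ = (θ̇'−θ̇)/dt = (-0.470589244−-0.246618030)/0.035434 = -6.320800
  sinθ=0.043981, cosθ=0.999032
  F = (M+m)·ẍ + m·l·cosθ·θ̈ − m·l·sinθ·θ̇² = 10.617113 + -0.736397 − 0.000312 = 9.880404
step 1→2:
  ẍ = (ẋ'−ẋ)/dt = (-1.465452601−-1.411632377)/0.035434 = -1.518886
  θ̈ = (θ̇'−θ̇)/dt = (-0.378830888−-0.470589244)/0.035434 = 2.589557
  sinθ=0.035249, cosθ=0.999379
  F = (M+m)·ẍ + m·l·cosθ·θ̈ − m·l·sinθ·θ̇² = -3.234663 + 0.301798 − 0.000910 = -2.933776
step 2→3:
  ẍ = (ẋ'−ẋ)/dt = (-1.628554481−-1.465452601)/0.035434 = -4.602977
  θ̈ = (θ̇'−θ̇)/dt = (-0.143275004−-0.378830888)/0.035434 = 6.647736
  sinθ=0.018580, cosθ=0.999827
  F = (M+m)·ẍ + m·l·cosθ·θ̈ − m·l·sinθ·θ̇² = -9.802628 + 0.775102 − 0.000311 = -9.027837
step 3→4:
  ẍ = (ẋ'−ẋ)/dt = (-1.625207795−-1.628554481)/0.035434 = 0.094448
  θ̈ = (θ̇'−θ̇)/dt = (-0.145433802−-0.143275004)/0.035434 = -0.060925
  sinθ=0.005158, cosθ=0.999987
  F = (M+m)·ẍ + m·l·cosθ·θ̈ − m·l·sinθ·θ̇² = 0.201140 + -0.007105 − 0.000012 = 0.194023
step 4→5:
  ẍ = (ẋ'−ẋ)/dt = (-1.775436839−-1.625207795)/0.035434 = -4.239686
  θ̈ = (θ̇'−θ̇)/dt = (0.063340324−-0.145433802)/0.035434 = 5.891915
  sinθ=0.000081, cosθ=1.000000
  F = (M+m)·ẍ + m·l·cosθ·θ̈ − m·l·sinθ·θ̇² = -9.028955 + 0.687095 − 0.000000 = -8.341860
step 5→6:
  ẍ = (ẋ'−ẋ)/dt = (-1.955107831−-1.775436839)/0.035434 = -5.070582
  θ̈ = (θ̇'−θ̇)/dt = (0.310530257−0.063340324)/0.035434 = 6.976066
  sinθ=-0.005072, cosθ=0.999987
  F = (M+m)·ẍ + m·l·cosθ·θ̈ − m·l·sinθ·θ̇² = -10.798453 + 0.813514 − -0.000002 = -9.984936
step 6→7:
  ẍ = (ẋ'−ẋ)/dt = (-2.181639681−-1.955107831)/0.035434 = -6.393065
  θ̈ = (θ̇'−θ̇)/dt = (0.623916710−0.310530257)/0.035434 = 8.844230
  sinθ=-0.002828, cosθ=0.999996
  F = (M+m)·ẍ + m·l·cosθ·θ̈ − m·l·sinθ·θ̇² = -13.614849 + 1.031380 − -0.000032 = -12.583438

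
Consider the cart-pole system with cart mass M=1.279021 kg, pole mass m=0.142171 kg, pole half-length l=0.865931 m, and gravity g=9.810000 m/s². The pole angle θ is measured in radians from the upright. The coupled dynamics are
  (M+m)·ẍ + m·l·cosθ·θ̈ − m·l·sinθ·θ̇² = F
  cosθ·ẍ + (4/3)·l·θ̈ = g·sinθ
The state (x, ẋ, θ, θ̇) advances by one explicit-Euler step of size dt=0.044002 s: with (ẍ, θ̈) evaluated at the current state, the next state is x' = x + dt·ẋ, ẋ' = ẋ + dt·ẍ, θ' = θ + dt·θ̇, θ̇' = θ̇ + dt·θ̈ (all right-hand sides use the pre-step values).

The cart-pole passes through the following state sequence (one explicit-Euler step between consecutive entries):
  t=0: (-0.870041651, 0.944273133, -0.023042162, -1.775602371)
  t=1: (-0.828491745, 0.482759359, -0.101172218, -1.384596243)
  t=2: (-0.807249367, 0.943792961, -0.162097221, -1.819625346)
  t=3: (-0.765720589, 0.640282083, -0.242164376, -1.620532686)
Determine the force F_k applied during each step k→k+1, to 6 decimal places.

F_0 = -13.803511 N
F_1 = 13.703547 N
F_2 = -9.187389 N

step 0→1:
  ẍ = (ẋ'−ẋ)/dt = (0.482759359−0.944273133)/0.044002 = -10.488473
  θ̈ = (θ̇'−θ̇)/dt = (-1.384596243−-1.775602371)/0.044002 = 8.886099
  sinθ=-0.023040, cosθ=0.999735
  F = (M+m)·ẍ + m·l·cosθ·θ̈ − m·l·sinθ·θ̇² = -14.906133 + 1.093680 − -0.008943 = -13.803511
step 1→2:
  ẍ = (ẋ'−ẋ)/dt = (0.943792961−0.482759359)/0.044002 = 10.477560
  θ̈ = (θ̇'−θ̇)/dt = (-1.819625346−-1.384596243)/0.044002 = -9.886576
  sinθ=-0.101000, cosθ=0.994886
  F = (M+m)·ẍ + m·l·cosθ·θ̈ − m·l·sinθ·θ̇² = 14.890625 + -1.210915 − -0.023838 = 13.703547
step 2→3:
  ẍ = (ẋ'−ẋ)/dt = (0.640282083−0.943792961)/0.044002 = -6.897661
  θ̈ = (θ̇'−θ̇)/dt = (-1.620532686−-1.819625346)/0.044002 = 4.524628
  sinθ=-0.161388, cosθ=0.986891
  F = (M+m)·ẍ + m·l·cosθ·θ̈ − m·l·sinθ·θ̇² = -9.802901 + 0.549726 − -0.065786 = -9.187389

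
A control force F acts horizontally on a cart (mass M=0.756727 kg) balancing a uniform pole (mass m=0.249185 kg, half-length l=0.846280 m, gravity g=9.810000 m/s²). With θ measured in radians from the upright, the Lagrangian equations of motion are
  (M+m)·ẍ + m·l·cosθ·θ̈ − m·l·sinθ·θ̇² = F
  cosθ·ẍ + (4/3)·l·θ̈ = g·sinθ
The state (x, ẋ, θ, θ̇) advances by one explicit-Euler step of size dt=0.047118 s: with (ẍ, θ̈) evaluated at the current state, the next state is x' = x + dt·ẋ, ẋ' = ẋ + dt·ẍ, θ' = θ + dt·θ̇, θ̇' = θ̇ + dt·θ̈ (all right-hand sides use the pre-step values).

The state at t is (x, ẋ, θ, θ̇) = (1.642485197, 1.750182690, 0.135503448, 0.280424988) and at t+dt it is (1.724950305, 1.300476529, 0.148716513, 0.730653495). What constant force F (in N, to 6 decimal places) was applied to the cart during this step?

ẍ = (ẋ'−ẋ)/dt = (1.300476529−1.750182690)/0.047118 = -9.544254
θ̈ = (θ̇'−θ̇)/dt = (0.730653495−0.280424988)/0.047118 = 9.555340
sinθ=0.135089, cosθ=0.990833
F = (M+m)·ẍ + m·l·cosθ·θ̈ − m·l·sinθ·θ̇² = -9.600680 + 1.996562 − 0.002240 = -7.606358

F = -7.606358 N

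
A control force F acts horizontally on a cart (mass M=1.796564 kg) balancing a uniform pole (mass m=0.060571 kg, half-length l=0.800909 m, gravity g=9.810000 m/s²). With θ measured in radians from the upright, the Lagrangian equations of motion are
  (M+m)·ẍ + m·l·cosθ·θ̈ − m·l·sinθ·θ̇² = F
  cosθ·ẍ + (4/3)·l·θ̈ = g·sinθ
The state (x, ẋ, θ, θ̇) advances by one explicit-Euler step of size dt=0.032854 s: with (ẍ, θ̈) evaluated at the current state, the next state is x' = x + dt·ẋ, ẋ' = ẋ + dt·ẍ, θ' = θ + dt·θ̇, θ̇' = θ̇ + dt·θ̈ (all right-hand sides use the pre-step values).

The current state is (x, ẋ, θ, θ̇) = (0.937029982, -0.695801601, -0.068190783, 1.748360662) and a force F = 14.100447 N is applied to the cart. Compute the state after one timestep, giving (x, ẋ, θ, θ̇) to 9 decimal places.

(0.914170116, -0.439763784, -0.010750142, 1.488590075)

sinθ=-0.068137948, cosθ=0.997675909
temp = (F + m·l·θ̇²·sinθ)/(M+m) = (14.100447 + -0.010104132)/1.857135 = 7.587139798
θ̈ = (g·sinθ − cosθ·temp)/(l·(4/3 − m·cos²θ/(M+m))) = -7.906817647
ẍ = temp − m·l·θ̈·cosθ/(M+m) = 7.793200725
Euler: x'=0.937029982+0.032854·-0.695801601=0.914170116, ẋ'=-0.695801601+0.032854·7.793200725=-0.439763784
       θ'=-0.068190783+0.032854·1.748360662=-0.010750142, θ̇'=1.748360662+0.032854·-7.906817647=1.488590075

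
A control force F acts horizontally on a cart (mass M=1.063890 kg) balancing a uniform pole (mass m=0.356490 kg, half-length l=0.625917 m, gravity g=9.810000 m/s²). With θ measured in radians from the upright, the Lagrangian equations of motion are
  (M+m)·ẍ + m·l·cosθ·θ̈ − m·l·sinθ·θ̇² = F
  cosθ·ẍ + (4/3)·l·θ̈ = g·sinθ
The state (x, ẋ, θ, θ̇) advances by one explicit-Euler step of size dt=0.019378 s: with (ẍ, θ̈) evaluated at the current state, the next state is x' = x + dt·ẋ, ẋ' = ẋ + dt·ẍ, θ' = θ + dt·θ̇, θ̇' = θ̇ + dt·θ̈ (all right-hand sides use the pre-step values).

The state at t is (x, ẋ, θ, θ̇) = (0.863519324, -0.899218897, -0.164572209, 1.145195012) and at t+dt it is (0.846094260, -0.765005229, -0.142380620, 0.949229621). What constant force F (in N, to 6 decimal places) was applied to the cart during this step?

ẍ = (ẋ'−ẋ)/dt = (-0.765005229−-0.899218897)/0.019378 = 6.926085
θ̈ = (θ̇'−θ̇)/dt = (0.949229621−1.145195012)/0.019378 = -10.112777
sinθ=-0.163830, cosθ=0.986489
F = (M+m)·ẍ + m·l·cosθ·θ̈ − m·l·sinθ·θ̇² = 9.837672 + -2.226007 − -0.047942 = 7.659607

F = 7.659607 N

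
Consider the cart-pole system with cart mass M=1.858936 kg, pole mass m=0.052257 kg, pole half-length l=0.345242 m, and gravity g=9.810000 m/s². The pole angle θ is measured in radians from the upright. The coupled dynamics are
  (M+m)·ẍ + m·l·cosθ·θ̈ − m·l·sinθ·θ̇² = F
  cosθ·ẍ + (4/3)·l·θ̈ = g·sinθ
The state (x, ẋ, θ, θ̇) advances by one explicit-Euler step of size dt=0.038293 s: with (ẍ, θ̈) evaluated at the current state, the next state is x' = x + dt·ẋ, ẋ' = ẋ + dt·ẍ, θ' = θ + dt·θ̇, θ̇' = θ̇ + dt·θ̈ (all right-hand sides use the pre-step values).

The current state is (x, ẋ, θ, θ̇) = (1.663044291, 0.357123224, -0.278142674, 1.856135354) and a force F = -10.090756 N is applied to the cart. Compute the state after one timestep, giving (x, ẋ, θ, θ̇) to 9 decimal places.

(1.676719611, 0.152760058, -0.207065683, 2.058961371)

sinθ=-0.274570180, cosθ=0.961567063
temp = (F + m·l·θ̇²·sinθ)/(M+m) = (-10.090756 + -0.017066354)/1.911193 = -5.288750196
θ̈ = (g·sinθ − cosθ·temp)/(l·(4/3 − m·cos²θ/(M+m))) = 5.296686509
ẍ = temp − m·l·θ̈·cosθ/(M+m) = -5.336828308
Euler: x'=1.663044291+0.038293·0.357123224=1.676719611, ẋ'=0.357123224+0.038293·-5.336828308=0.152760058
       θ'=-0.278142674+0.038293·1.856135354=-0.207065683, θ̇'=1.856135354+0.038293·5.296686509=2.058961371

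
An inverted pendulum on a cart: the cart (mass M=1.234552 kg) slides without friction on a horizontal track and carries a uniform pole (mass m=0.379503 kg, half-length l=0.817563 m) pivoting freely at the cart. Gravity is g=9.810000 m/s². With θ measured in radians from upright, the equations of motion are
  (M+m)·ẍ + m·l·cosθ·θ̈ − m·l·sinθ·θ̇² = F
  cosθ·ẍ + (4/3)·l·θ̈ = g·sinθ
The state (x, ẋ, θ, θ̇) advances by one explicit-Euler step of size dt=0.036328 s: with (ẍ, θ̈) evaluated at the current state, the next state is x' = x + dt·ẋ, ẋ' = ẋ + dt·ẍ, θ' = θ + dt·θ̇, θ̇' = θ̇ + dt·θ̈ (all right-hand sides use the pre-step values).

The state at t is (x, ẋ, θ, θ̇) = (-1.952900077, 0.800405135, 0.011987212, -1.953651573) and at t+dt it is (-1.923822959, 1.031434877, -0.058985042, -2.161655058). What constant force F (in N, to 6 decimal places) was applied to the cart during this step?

F = 8.474095 N

ẍ = (ẋ'−ẋ)/dt = (1.031434877−0.800405135)/0.036328 = 6.359550
θ̈ = (θ̇'−θ̇)/dt = (-2.161655058−-1.953651573)/0.036328 = -5.725707
sinθ=0.011987, cosθ=0.999928
F = (M+m)·ẍ + m·l·cosθ·θ̈ − m·l·sinθ·θ̇² = 10.264664 + -1.776374 − 0.014195 = 8.474095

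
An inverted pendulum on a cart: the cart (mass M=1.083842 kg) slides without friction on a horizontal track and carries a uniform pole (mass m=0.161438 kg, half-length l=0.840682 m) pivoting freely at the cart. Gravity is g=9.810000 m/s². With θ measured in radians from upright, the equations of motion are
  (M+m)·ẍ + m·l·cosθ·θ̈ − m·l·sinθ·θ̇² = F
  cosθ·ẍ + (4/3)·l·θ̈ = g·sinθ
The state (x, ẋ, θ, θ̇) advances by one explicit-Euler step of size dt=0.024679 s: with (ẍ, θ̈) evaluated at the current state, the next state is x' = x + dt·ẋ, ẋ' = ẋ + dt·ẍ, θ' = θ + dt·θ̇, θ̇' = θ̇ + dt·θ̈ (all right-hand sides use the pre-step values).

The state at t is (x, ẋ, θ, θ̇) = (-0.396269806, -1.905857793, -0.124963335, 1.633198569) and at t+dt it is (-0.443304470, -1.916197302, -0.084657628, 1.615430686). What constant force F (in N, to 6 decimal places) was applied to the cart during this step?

F = -0.573552 N

ẍ = (ẋ'−ẋ)/dt = (-1.916197302−-1.905857793)/0.024679 = -0.418960
θ̈ = (θ̇'−θ̇)/dt = (1.615430686−1.633198569)/0.024679 = -0.719960
sinθ=-0.124638, cosθ=0.992202
F = (M+m)·ẍ + m·l·cosθ·θ̈ − m·l·sinθ·θ̇² = -0.521722 + -0.096950 − -0.045120 = -0.573552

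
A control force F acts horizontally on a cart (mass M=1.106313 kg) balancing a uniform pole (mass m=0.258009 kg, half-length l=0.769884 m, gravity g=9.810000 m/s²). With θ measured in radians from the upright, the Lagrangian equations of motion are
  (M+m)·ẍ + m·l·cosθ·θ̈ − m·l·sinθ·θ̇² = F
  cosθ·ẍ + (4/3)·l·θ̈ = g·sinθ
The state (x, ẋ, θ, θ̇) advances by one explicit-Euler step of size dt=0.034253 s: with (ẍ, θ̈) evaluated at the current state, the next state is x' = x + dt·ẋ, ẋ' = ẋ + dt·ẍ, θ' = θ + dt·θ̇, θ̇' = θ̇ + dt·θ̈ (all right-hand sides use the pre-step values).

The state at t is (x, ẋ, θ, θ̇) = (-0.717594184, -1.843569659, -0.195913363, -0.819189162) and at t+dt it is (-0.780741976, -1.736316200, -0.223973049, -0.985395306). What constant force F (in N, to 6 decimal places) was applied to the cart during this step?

ẍ = (ẋ'−ẋ)/dt = (-1.736316200−-1.843569659)/0.034253 = 3.131214
θ̈ = (θ̇'−θ̇)/dt = (-0.985395306−-0.819189162)/0.034253 = -4.852309
sinθ=-0.194663, cosθ=0.980870
F = (M+m)·ẍ + m·l·cosθ·θ̈ − m·l·sinθ·θ̇² = 4.271984 + -0.945410 − -0.025948 = 3.352522

F = 3.352522 N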